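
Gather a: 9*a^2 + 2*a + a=9*a^2 + 3*a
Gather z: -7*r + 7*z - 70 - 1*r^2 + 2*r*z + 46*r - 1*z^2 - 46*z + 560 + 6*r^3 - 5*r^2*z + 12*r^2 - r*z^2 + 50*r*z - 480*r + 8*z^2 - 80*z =6*r^3 + 11*r^2 - 441*r + z^2*(7 - r) + z*(-5*r^2 + 52*r - 119) + 490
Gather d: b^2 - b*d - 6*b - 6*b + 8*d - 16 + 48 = b^2 - 12*b + d*(8 - b) + 32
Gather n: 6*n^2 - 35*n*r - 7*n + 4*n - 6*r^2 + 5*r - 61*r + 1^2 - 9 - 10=6*n^2 + n*(-35*r - 3) - 6*r^2 - 56*r - 18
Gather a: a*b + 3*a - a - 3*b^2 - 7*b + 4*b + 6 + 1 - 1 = a*(b + 2) - 3*b^2 - 3*b + 6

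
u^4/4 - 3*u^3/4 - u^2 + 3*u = u*(u/4 + 1/2)*(u - 3)*(u - 2)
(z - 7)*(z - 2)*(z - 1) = z^3 - 10*z^2 + 23*z - 14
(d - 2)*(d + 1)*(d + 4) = d^3 + 3*d^2 - 6*d - 8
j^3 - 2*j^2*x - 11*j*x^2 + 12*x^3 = (j - 4*x)*(j - x)*(j + 3*x)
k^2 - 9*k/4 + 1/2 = (k - 2)*(k - 1/4)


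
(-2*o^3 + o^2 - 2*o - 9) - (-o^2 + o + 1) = -2*o^3 + 2*o^2 - 3*o - 10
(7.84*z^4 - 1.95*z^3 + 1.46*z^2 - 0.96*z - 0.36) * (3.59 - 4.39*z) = -34.4176*z^5 + 36.7061*z^4 - 13.4099*z^3 + 9.4558*z^2 - 1.866*z - 1.2924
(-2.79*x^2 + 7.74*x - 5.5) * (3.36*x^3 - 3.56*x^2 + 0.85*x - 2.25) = -9.3744*x^5 + 35.9388*x^4 - 48.4059*x^3 + 32.4365*x^2 - 22.09*x + 12.375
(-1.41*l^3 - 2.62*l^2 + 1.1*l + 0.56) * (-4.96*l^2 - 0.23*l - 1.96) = 6.9936*l^5 + 13.3195*l^4 - 2.0898*l^3 + 2.1046*l^2 - 2.2848*l - 1.0976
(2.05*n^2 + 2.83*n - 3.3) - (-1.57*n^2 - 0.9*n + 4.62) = 3.62*n^2 + 3.73*n - 7.92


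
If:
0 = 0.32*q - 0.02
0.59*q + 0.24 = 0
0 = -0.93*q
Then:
No Solution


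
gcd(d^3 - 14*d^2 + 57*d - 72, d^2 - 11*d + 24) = d^2 - 11*d + 24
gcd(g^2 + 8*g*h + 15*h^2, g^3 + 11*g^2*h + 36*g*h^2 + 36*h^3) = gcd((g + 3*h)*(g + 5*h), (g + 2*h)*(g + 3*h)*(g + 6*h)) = g + 3*h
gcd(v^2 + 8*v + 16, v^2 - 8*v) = 1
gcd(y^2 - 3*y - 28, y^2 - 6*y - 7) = y - 7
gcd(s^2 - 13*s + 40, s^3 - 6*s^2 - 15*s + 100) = s - 5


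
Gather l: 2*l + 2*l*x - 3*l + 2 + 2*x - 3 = l*(2*x - 1) + 2*x - 1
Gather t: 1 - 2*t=1 - 2*t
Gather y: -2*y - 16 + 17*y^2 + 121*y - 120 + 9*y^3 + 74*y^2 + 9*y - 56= 9*y^3 + 91*y^2 + 128*y - 192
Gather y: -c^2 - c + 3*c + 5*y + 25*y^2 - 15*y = -c^2 + 2*c + 25*y^2 - 10*y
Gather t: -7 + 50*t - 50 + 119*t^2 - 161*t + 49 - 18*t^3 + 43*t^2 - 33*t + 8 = -18*t^3 + 162*t^2 - 144*t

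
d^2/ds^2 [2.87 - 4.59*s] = 0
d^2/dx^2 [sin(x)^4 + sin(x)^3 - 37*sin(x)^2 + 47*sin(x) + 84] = -16*sin(x)^4 - 9*sin(x)^3 + 160*sin(x)^2 - 41*sin(x) - 74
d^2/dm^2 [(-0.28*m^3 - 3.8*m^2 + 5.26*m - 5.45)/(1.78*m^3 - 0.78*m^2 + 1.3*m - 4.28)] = (1.77635683940025e-15*m^7 - 24.857344*m^6 + 103.882224*m^5 - 223.869888*m^4 - 308.956608*m^3 + 470.773968*m^2 - 352.098696*m - 62.719)/(5.639752*m^9 - 7.414056*m^8 + 15.605616*m^7 - 51.986328*m^6 + 47.051472*m^5 - 71.189976*m^4 + 126.056776*m^3 - 64.564656*m^2 + 71.44176*m - 78.402752)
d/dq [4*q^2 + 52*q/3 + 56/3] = 8*q + 52/3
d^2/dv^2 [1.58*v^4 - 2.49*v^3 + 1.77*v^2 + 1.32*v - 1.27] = 18.96*v^2 - 14.94*v + 3.54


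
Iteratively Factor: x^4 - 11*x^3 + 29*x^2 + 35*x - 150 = (x - 3)*(x^3 - 8*x^2 + 5*x + 50) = (x - 5)*(x - 3)*(x^2 - 3*x - 10) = (x - 5)^2*(x - 3)*(x + 2)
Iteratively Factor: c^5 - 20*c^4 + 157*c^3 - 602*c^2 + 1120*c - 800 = (c - 2)*(c^4 - 18*c^3 + 121*c^2 - 360*c + 400) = (c - 5)*(c - 2)*(c^3 - 13*c^2 + 56*c - 80) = (c - 5)^2*(c - 2)*(c^2 - 8*c + 16) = (c - 5)^2*(c - 4)*(c - 2)*(c - 4)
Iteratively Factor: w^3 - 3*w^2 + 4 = (w - 2)*(w^2 - w - 2) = (w - 2)*(w + 1)*(w - 2)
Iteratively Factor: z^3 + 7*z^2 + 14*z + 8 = (z + 1)*(z^2 + 6*z + 8) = (z + 1)*(z + 2)*(z + 4)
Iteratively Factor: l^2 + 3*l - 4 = (l + 4)*(l - 1)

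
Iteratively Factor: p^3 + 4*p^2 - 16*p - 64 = (p + 4)*(p^2 - 16) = (p + 4)^2*(p - 4)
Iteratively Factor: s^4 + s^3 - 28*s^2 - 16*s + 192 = (s + 4)*(s^3 - 3*s^2 - 16*s + 48) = (s + 4)^2*(s^2 - 7*s + 12) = (s - 3)*(s + 4)^2*(s - 4)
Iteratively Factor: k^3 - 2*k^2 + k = (k)*(k^2 - 2*k + 1) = k*(k - 1)*(k - 1)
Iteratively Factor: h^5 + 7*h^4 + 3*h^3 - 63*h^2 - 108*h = (h + 4)*(h^4 + 3*h^3 - 9*h^2 - 27*h) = (h + 3)*(h + 4)*(h^3 - 9*h) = (h + 3)^2*(h + 4)*(h^2 - 3*h) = (h - 3)*(h + 3)^2*(h + 4)*(h)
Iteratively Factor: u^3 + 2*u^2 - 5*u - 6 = (u + 3)*(u^2 - u - 2) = (u + 1)*(u + 3)*(u - 2)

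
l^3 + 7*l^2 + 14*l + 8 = (l + 1)*(l + 2)*(l + 4)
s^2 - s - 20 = (s - 5)*(s + 4)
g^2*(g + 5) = g^3 + 5*g^2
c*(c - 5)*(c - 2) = c^3 - 7*c^2 + 10*c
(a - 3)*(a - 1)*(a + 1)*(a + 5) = a^4 + 2*a^3 - 16*a^2 - 2*a + 15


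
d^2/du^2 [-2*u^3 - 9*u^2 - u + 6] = -12*u - 18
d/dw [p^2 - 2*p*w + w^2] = -2*p + 2*w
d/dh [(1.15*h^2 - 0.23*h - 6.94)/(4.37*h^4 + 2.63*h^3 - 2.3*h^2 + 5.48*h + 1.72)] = (-10.051*h^5 - 0.00919999999999987*h^4 + 122.521*h^3 + 60.5296*h^2 - 27.968*h + 37.6356)/(19.0969*h^8 + 22.9862*h^7 - 13.1851*h^6 + 35.7972*h^5 + 49.1476*h^4 - 16.1608*h^3 + 22.1184*h^2 + 18.8512*h + 2.9584)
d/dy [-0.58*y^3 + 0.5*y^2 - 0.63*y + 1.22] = -1.74*y^2 + 1.0*y - 0.63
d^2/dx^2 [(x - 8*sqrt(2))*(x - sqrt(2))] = 2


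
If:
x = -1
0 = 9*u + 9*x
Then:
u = 1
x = -1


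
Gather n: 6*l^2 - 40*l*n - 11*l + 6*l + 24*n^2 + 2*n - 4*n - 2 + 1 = 6*l^2 - 5*l + 24*n^2 + n*(-40*l - 2) - 1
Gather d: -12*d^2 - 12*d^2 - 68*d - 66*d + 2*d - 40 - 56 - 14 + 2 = -24*d^2 - 132*d - 108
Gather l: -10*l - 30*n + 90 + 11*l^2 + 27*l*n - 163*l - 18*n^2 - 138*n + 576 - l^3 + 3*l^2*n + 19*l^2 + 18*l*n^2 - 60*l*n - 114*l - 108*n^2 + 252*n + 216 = -l^3 + l^2*(3*n + 30) + l*(18*n^2 - 33*n - 287) - 126*n^2 + 84*n + 882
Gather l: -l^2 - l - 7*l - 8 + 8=-l^2 - 8*l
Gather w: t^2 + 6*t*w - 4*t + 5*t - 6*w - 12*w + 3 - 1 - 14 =t^2 + t + w*(6*t - 18) - 12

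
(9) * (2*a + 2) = 18*a + 18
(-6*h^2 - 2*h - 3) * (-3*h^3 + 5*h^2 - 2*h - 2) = 18*h^5 - 24*h^4 + 11*h^3 + h^2 + 10*h + 6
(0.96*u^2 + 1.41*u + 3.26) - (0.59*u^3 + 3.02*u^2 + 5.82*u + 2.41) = -0.59*u^3 - 2.06*u^2 - 4.41*u + 0.85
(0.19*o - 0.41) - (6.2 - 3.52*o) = 3.71*o - 6.61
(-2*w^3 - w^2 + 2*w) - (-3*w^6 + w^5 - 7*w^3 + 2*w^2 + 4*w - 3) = 3*w^6 - w^5 + 5*w^3 - 3*w^2 - 2*w + 3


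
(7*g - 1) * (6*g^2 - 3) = 42*g^3 - 6*g^2 - 21*g + 3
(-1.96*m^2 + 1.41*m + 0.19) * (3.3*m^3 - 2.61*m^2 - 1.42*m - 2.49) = -6.468*m^5 + 9.7686*m^4 - 0.2699*m^3 + 2.3823*m^2 - 3.7807*m - 0.4731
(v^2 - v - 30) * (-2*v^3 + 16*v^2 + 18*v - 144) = -2*v^5 + 18*v^4 + 62*v^3 - 642*v^2 - 396*v + 4320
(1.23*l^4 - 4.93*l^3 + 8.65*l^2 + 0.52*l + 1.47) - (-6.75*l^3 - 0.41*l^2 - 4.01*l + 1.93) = 1.23*l^4 + 1.82*l^3 + 9.06*l^2 + 4.53*l - 0.46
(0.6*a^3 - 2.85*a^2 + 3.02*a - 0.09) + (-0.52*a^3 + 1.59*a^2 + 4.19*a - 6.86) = 0.08*a^3 - 1.26*a^2 + 7.21*a - 6.95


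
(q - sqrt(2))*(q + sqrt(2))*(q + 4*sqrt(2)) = q^3 + 4*sqrt(2)*q^2 - 2*q - 8*sqrt(2)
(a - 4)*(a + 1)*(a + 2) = a^3 - a^2 - 10*a - 8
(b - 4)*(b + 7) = b^2 + 3*b - 28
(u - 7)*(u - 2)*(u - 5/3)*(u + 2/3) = u^4 - 10*u^3 + 197*u^2/9 - 4*u - 140/9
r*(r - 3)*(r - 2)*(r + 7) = r^4 + 2*r^3 - 29*r^2 + 42*r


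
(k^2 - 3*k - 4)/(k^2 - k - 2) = (k - 4)/(k - 2)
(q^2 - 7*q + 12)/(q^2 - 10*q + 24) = (q - 3)/(q - 6)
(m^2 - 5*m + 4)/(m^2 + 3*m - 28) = (m - 1)/(m + 7)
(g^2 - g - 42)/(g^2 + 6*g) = (g - 7)/g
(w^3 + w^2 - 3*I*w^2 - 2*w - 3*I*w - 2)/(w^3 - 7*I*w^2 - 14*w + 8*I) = (w + 1)/(w - 4*I)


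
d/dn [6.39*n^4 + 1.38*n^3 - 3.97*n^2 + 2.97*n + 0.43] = 25.56*n^3 + 4.14*n^2 - 7.94*n + 2.97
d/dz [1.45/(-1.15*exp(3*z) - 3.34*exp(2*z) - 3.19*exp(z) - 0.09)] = (5.0025*exp(2*z) + 9.686*exp(z) + 4.6255)*exp(z)/(1.15*exp(3*z) + 3.34*exp(2*z) + 3.19*exp(z) + 0.09)^2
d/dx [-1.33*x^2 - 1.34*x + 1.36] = -2.66*x - 1.34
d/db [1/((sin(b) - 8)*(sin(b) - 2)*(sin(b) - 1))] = (-3*sin(b)^2 + 22*sin(b) - 26)*cos(b)/((sin(b) - 8)^2*(sin(b) - 2)^2*(sin(b) - 1)^2)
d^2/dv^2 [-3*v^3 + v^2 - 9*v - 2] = 2 - 18*v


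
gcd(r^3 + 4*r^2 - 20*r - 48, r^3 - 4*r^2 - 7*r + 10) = r + 2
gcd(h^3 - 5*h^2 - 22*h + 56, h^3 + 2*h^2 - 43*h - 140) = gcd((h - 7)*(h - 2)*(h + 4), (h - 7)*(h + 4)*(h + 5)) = h^2 - 3*h - 28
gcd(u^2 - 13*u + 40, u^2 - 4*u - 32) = u - 8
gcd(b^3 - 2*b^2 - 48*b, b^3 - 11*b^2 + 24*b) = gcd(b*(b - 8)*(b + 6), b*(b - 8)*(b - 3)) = b^2 - 8*b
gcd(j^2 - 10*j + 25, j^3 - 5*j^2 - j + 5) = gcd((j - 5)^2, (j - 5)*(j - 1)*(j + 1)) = j - 5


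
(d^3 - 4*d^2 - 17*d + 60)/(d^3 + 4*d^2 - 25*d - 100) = (d - 3)/(d + 5)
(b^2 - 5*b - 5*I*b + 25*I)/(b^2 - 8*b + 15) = (b - 5*I)/(b - 3)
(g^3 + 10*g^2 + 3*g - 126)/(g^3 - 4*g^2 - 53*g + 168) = (g + 6)/(g - 8)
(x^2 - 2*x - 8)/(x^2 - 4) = (x - 4)/(x - 2)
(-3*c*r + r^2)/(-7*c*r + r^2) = (3*c - r)/(7*c - r)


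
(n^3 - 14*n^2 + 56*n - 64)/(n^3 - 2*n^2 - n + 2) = (n^2 - 12*n + 32)/(n^2 - 1)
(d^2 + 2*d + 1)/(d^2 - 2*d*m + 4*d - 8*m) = (d^2 + 2*d + 1)/(d^2 - 2*d*m + 4*d - 8*m)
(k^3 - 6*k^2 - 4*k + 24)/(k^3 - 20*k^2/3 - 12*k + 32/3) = 3*(k^2 - 8*k + 12)/(3*k^2 - 26*k + 16)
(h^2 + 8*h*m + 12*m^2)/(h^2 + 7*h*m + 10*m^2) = (h + 6*m)/(h + 5*m)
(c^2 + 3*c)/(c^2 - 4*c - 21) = c/(c - 7)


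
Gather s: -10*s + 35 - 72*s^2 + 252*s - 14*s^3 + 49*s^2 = -14*s^3 - 23*s^2 + 242*s + 35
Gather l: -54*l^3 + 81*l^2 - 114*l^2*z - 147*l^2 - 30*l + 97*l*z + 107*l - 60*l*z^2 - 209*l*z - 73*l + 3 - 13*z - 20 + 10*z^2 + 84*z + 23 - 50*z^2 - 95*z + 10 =-54*l^3 + l^2*(-114*z - 66) + l*(-60*z^2 - 112*z + 4) - 40*z^2 - 24*z + 16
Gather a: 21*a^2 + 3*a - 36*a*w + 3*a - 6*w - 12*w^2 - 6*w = 21*a^2 + a*(6 - 36*w) - 12*w^2 - 12*w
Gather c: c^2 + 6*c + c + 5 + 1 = c^2 + 7*c + 6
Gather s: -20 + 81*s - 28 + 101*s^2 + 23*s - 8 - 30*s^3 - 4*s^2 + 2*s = -30*s^3 + 97*s^2 + 106*s - 56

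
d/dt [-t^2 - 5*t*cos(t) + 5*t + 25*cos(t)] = 5*t*sin(t) - 2*t - 25*sin(t) - 5*cos(t) + 5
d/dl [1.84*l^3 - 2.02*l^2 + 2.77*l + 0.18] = 5.52*l^2 - 4.04*l + 2.77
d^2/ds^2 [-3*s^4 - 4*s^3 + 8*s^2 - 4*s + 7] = -36*s^2 - 24*s + 16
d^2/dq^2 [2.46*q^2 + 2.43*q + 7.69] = 4.92000000000000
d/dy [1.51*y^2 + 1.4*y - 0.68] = 3.02*y + 1.4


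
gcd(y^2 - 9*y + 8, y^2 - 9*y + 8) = y^2 - 9*y + 8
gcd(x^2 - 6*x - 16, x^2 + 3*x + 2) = x + 2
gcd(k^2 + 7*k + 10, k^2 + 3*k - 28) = 1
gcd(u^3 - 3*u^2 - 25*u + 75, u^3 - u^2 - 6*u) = u - 3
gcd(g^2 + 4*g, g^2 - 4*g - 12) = 1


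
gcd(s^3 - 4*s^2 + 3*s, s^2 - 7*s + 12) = s - 3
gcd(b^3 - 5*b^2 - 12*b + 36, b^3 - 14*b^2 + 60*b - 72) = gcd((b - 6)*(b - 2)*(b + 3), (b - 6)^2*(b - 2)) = b^2 - 8*b + 12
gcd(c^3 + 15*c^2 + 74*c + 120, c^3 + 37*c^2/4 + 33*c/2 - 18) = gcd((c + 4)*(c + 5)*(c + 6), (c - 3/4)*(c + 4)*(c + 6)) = c^2 + 10*c + 24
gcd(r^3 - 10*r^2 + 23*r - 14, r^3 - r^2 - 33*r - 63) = r - 7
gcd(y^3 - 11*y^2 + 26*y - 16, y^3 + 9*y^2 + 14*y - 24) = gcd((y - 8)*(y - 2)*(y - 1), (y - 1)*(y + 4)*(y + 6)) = y - 1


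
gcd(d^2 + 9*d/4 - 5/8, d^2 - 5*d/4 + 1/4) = d - 1/4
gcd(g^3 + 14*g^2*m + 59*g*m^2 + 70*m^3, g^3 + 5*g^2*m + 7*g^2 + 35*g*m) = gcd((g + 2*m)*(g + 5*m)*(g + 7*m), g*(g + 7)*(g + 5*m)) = g + 5*m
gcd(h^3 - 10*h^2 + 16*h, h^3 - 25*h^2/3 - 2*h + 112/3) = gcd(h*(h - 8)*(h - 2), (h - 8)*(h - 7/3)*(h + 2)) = h - 8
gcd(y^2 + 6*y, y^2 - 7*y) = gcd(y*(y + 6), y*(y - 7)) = y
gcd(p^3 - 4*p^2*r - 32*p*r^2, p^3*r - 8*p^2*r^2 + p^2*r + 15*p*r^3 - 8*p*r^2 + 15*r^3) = 1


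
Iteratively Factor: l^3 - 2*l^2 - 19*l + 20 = (l - 5)*(l^2 + 3*l - 4) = (l - 5)*(l - 1)*(l + 4)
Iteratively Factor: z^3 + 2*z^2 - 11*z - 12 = (z + 1)*(z^2 + z - 12) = (z - 3)*(z + 1)*(z + 4)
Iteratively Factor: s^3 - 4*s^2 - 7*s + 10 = (s + 2)*(s^2 - 6*s + 5) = (s - 5)*(s + 2)*(s - 1)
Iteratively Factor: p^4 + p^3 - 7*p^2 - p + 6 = (p + 3)*(p^3 - 2*p^2 - p + 2) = (p + 1)*(p + 3)*(p^2 - 3*p + 2) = (p - 1)*(p + 1)*(p + 3)*(p - 2)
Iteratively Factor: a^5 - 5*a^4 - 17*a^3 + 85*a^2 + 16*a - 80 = (a - 5)*(a^4 - 17*a^2 + 16) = (a - 5)*(a + 1)*(a^3 - a^2 - 16*a + 16) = (a - 5)*(a - 1)*(a + 1)*(a^2 - 16) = (a - 5)*(a - 4)*(a - 1)*(a + 1)*(a + 4)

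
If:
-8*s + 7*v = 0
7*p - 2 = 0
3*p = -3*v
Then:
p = 2/7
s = -1/4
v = -2/7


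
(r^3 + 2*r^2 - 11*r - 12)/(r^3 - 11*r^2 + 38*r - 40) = (r^3 + 2*r^2 - 11*r - 12)/(r^3 - 11*r^2 + 38*r - 40)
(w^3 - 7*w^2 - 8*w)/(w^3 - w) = (w - 8)/(w - 1)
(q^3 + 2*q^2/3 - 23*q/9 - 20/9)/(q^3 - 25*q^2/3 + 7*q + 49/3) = (9*q^2 - 3*q - 20)/(3*(3*q^2 - 28*q + 49))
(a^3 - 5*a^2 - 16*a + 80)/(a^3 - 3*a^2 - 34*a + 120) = (a + 4)/(a + 6)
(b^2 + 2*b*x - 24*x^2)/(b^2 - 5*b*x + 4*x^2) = (-b - 6*x)/(-b + x)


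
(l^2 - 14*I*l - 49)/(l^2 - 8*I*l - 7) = (l - 7*I)/(l - I)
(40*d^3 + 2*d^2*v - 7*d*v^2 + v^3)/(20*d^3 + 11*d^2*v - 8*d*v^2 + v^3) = (2*d + v)/(d + v)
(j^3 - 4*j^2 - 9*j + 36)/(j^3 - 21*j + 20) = (j^2 - 9)/(j^2 + 4*j - 5)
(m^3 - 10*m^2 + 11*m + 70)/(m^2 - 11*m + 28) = (m^2 - 3*m - 10)/(m - 4)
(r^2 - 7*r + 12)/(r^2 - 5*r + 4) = (r - 3)/(r - 1)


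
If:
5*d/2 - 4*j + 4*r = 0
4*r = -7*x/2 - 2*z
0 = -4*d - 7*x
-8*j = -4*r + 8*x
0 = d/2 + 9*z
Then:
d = 0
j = 0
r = 0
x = 0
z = 0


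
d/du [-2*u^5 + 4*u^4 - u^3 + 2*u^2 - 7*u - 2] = -10*u^4 + 16*u^3 - 3*u^2 + 4*u - 7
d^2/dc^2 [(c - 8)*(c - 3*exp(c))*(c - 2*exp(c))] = -5*c^2*exp(c) + 24*c*exp(2*c) + 20*c*exp(c) + 6*c - 168*exp(2*c) + 70*exp(c) - 16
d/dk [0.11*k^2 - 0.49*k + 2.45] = 0.22*k - 0.49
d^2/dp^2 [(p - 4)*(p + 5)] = 2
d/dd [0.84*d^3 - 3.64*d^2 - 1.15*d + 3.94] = 2.52*d^2 - 7.28*d - 1.15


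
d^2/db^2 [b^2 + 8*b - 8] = 2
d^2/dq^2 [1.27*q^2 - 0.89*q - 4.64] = 2.54000000000000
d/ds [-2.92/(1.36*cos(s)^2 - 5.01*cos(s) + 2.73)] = (14.6292 - 7.9424*cos(s))*sin(s)/(1.36*cos(s)^2 - 5.01*cos(s) + 2.73)^2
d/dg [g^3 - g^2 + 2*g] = 3*g^2 - 2*g + 2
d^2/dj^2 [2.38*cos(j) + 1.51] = -2.38*cos(j)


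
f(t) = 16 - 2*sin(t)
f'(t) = -2*cos(t)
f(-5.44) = 14.51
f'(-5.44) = -1.33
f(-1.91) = 17.89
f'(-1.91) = 0.67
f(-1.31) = 17.93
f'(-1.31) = -0.52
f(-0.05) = 16.10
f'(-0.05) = -2.00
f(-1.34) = 17.95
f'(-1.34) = -0.46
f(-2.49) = 17.21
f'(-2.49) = 1.59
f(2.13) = 14.30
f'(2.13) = 1.06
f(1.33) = 14.06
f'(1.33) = -0.48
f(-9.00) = 16.82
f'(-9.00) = 1.82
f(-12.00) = 14.93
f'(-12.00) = -1.69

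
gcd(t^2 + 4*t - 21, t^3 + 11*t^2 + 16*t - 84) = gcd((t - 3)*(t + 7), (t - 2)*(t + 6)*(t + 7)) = t + 7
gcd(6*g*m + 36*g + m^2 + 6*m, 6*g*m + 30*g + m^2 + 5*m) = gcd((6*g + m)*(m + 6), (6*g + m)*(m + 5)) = 6*g + m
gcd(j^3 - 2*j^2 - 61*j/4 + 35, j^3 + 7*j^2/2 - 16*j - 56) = j + 4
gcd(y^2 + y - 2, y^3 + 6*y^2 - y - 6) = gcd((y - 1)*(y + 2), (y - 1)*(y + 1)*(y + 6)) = y - 1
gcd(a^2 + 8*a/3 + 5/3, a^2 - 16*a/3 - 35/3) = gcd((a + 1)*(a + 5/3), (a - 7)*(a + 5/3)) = a + 5/3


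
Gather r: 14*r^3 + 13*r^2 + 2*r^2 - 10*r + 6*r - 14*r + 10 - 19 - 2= 14*r^3 + 15*r^2 - 18*r - 11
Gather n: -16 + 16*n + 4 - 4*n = 12*n - 12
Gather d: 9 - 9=0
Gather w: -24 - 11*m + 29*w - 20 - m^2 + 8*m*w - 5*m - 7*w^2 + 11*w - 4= -m^2 - 16*m - 7*w^2 + w*(8*m + 40) - 48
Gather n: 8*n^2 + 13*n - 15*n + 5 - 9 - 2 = 8*n^2 - 2*n - 6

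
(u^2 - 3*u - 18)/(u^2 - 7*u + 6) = (u + 3)/(u - 1)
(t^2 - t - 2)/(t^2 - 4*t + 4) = (t + 1)/(t - 2)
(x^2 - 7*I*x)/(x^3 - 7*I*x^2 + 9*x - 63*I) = x/(x^2 + 9)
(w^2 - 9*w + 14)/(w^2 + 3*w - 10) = (w - 7)/(w + 5)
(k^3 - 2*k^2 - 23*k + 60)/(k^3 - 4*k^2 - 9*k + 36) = (k + 5)/(k + 3)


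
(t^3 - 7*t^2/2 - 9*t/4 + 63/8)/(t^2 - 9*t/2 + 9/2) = (t^2 - 2*t - 21/4)/(t - 3)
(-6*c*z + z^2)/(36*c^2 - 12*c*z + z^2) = z/(-6*c + z)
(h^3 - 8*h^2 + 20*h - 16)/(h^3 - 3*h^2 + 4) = (h - 4)/(h + 1)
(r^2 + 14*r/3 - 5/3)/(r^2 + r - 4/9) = 3*(r + 5)/(3*r + 4)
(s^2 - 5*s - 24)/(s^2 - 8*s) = (s + 3)/s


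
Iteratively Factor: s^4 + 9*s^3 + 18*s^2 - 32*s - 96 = (s + 4)*(s^3 + 5*s^2 - 2*s - 24) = (s - 2)*(s + 4)*(s^2 + 7*s + 12) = (s - 2)*(s + 3)*(s + 4)*(s + 4)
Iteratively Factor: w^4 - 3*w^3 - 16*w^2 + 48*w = (w + 4)*(w^3 - 7*w^2 + 12*w) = (w - 4)*(w + 4)*(w^2 - 3*w) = (w - 4)*(w - 3)*(w + 4)*(w)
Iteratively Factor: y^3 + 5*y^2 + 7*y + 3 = (y + 1)*(y^2 + 4*y + 3) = (y + 1)*(y + 3)*(y + 1)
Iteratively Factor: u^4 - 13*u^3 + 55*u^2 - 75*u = (u - 3)*(u^3 - 10*u^2 + 25*u) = (u - 5)*(u - 3)*(u^2 - 5*u) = (u - 5)^2*(u - 3)*(u)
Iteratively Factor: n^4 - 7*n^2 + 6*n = (n + 3)*(n^3 - 3*n^2 + 2*n) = (n - 1)*(n + 3)*(n^2 - 2*n) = (n - 2)*(n - 1)*(n + 3)*(n)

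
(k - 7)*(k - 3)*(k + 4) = k^3 - 6*k^2 - 19*k + 84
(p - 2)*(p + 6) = p^2 + 4*p - 12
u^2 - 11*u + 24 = (u - 8)*(u - 3)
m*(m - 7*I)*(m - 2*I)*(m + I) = m^4 - 8*I*m^3 - 5*m^2 - 14*I*m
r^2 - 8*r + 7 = (r - 7)*(r - 1)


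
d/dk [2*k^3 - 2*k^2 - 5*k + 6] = 6*k^2 - 4*k - 5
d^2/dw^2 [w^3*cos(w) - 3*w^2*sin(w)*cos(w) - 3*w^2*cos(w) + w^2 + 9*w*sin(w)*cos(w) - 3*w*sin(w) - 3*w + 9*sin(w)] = -w^3*cos(w) - 6*w^2*sin(w) + 6*w^2*sin(2*w) + 3*w^2*cos(w) + 15*w*sin(w) - 18*w*sin(2*w) + 6*w*cos(w) - 12*w*cos(2*w) - 9*sin(w) - 3*sin(2*w) - 12*cos(w) + 18*cos(2*w) + 2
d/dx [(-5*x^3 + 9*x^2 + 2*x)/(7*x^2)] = -5/7 - 2/(7*x^2)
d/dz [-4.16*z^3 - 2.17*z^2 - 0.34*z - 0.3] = -12.48*z^2 - 4.34*z - 0.34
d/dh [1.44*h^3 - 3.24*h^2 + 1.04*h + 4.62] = 4.32*h^2 - 6.48*h + 1.04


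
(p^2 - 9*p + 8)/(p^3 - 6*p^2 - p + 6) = (p - 8)/(p^2 - 5*p - 6)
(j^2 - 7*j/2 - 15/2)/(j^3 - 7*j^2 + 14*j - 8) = (2*j^2 - 7*j - 15)/(2*(j^3 - 7*j^2 + 14*j - 8))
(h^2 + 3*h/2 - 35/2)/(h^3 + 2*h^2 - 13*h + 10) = (h - 7/2)/(h^2 - 3*h + 2)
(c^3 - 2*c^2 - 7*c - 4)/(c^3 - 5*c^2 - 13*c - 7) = (c - 4)/(c - 7)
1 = 1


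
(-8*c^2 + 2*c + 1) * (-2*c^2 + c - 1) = 16*c^4 - 12*c^3 + 8*c^2 - c - 1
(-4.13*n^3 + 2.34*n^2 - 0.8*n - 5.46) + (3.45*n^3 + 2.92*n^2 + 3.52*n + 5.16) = -0.68*n^3 + 5.26*n^2 + 2.72*n - 0.3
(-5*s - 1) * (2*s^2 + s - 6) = -10*s^3 - 7*s^2 + 29*s + 6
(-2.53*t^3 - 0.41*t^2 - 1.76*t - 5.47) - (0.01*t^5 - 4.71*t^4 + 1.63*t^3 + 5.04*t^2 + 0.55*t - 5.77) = -0.01*t^5 + 4.71*t^4 - 4.16*t^3 - 5.45*t^2 - 2.31*t + 0.3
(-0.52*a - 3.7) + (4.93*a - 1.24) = 4.41*a - 4.94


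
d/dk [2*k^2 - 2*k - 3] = 4*k - 2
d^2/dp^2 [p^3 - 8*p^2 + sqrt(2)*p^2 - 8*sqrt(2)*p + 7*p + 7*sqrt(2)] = 6*p - 16 + 2*sqrt(2)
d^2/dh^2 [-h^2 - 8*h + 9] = -2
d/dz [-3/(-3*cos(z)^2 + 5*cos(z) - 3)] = 3*(6*cos(z) - 5)*sin(z)/(3*cos(z)^2 - 5*cos(z) + 3)^2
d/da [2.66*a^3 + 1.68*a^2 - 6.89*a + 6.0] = 7.98*a^2 + 3.36*a - 6.89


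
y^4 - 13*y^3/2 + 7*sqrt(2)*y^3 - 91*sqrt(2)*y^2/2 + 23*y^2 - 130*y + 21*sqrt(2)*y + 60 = (y - 6)*(y - 1/2)*(y + 2*sqrt(2))*(y + 5*sqrt(2))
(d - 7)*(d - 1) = d^2 - 8*d + 7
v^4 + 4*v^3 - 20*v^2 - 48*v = v*(v - 4)*(v + 2)*(v + 6)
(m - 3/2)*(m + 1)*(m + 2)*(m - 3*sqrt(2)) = m^4 - 3*sqrt(2)*m^3 + 3*m^3/2 - 9*sqrt(2)*m^2/2 - 5*m^2/2 - 3*m + 15*sqrt(2)*m/2 + 9*sqrt(2)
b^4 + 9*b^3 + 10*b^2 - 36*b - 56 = (b - 2)*(b + 2)^2*(b + 7)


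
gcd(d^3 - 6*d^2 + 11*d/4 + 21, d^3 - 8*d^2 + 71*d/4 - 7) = d^2 - 15*d/2 + 14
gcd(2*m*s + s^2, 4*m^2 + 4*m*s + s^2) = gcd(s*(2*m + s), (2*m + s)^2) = 2*m + s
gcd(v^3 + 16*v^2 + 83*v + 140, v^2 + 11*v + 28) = v^2 + 11*v + 28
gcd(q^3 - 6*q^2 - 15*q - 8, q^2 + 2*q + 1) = q^2 + 2*q + 1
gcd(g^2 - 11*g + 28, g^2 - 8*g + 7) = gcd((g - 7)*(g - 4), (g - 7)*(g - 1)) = g - 7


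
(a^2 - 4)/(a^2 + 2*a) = (a - 2)/a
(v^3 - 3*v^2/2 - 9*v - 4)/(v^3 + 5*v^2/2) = (2*v^3 - 3*v^2 - 18*v - 8)/(v^2*(2*v + 5))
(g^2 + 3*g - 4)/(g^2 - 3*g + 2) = (g + 4)/(g - 2)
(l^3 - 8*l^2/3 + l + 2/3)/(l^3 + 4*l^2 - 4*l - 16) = (3*l^2 - 2*l - 1)/(3*(l^2 + 6*l + 8))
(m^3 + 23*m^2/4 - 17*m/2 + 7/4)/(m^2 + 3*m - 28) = (4*m^2 - 5*m + 1)/(4*(m - 4))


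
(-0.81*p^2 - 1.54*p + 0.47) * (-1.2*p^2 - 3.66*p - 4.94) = 0.972*p^4 + 4.8126*p^3 + 9.0738*p^2 + 5.8874*p - 2.3218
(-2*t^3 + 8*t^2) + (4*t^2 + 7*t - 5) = -2*t^3 + 12*t^2 + 7*t - 5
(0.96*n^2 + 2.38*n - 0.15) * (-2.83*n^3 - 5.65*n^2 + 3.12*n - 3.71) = -2.7168*n^5 - 12.1594*n^4 - 10.0273*n^3 + 4.7115*n^2 - 9.2978*n + 0.5565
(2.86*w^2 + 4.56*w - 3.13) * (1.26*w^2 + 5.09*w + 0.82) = 3.6036*w^4 + 20.303*w^3 + 21.6118*w^2 - 12.1925*w - 2.5666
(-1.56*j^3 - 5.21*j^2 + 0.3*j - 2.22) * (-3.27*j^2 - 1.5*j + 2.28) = 5.1012*j^5 + 19.3767*j^4 + 3.2772*j^3 - 5.0694*j^2 + 4.014*j - 5.0616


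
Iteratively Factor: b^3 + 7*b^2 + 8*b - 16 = (b - 1)*(b^2 + 8*b + 16) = (b - 1)*(b + 4)*(b + 4)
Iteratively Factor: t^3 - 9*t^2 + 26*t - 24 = (t - 3)*(t^2 - 6*t + 8) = (t - 4)*(t - 3)*(t - 2)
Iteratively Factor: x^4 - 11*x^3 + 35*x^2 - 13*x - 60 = (x + 1)*(x^3 - 12*x^2 + 47*x - 60) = (x - 5)*(x + 1)*(x^2 - 7*x + 12) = (x - 5)*(x - 4)*(x + 1)*(x - 3)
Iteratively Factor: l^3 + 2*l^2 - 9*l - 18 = (l + 3)*(l^2 - l - 6) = (l + 2)*(l + 3)*(l - 3)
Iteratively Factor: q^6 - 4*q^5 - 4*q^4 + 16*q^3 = (q - 4)*(q^5 - 4*q^3) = q*(q - 4)*(q^4 - 4*q^2) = q*(q - 4)*(q + 2)*(q^3 - 2*q^2) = q*(q - 4)*(q - 2)*(q + 2)*(q^2) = q^2*(q - 4)*(q - 2)*(q + 2)*(q)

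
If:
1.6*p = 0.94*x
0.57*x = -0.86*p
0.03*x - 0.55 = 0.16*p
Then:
No Solution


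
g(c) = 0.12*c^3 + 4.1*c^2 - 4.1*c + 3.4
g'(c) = 0.36*c^2 + 8.2*c - 4.1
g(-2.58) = 39.21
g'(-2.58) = -22.86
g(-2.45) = 36.29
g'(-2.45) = -22.03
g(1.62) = 8.03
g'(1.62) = 10.13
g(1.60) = 7.83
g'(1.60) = 9.94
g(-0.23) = 4.56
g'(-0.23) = -5.97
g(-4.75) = 102.52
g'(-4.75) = -34.93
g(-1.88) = 24.80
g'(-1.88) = -18.24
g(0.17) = 2.82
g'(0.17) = -2.70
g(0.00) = 3.40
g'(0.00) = -4.10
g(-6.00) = 149.68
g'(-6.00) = -40.34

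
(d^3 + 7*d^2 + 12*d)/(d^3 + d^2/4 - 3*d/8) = 8*(d^2 + 7*d + 12)/(8*d^2 + 2*d - 3)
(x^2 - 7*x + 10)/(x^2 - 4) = (x - 5)/(x + 2)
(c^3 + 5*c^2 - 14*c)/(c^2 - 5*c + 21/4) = 4*c*(c^2 + 5*c - 14)/(4*c^2 - 20*c + 21)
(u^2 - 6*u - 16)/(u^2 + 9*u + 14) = (u - 8)/(u + 7)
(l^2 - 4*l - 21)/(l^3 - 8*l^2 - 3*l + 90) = (l - 7)/(l^2 - 11*l + 30)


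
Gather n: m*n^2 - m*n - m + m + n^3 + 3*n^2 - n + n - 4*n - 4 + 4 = n^3 + n^2*(m + 3) + n*(-m - 4)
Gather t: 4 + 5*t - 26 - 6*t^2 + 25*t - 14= -6*t^2 + 30*t - 36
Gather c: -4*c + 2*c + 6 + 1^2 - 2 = 5 - 2*c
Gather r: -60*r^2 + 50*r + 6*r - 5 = -60*r^2 + 56*r - 5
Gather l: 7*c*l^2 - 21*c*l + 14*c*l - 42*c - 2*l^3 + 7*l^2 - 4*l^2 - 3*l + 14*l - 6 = -42*c - 2*l^3 + l^2*(7*c + 3) + l*(11 - 7*c) - 6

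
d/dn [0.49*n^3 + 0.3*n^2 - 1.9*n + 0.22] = 1.47*n^2 + 0.6*n - 1.9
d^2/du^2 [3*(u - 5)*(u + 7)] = 6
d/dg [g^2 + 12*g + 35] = 2*g + 12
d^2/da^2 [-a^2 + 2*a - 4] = -2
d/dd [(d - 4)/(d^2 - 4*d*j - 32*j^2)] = (d^2 - 4*d*j - 32*j^2 - 2*(d - 4)*(d - 2*j))/(-d^2 + 4*d*j + 32*j^2)^2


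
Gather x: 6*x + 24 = 6*x + 24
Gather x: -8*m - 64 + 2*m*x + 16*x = -8*m + x*(2*m + 16) - 64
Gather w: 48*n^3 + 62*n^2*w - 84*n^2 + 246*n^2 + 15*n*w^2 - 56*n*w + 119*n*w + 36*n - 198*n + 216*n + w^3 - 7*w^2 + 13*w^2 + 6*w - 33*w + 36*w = 48*n^3 + 162*n^2 + 54*n + w^3 + w^2*(15*n + 6) + w*(62*n^2 + 63*n + 9)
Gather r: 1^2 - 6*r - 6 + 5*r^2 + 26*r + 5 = 5*r^2 + 20*r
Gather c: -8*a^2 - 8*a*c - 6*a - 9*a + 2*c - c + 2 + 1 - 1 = -8*a^2 - 15*a + c*(1 - 8*a) + 2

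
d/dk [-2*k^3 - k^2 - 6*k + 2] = -6*k^2 - 2*k - 6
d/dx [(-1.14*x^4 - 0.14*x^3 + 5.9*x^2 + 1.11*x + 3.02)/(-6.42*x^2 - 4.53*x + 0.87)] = (14.6376*x^5 + 16.3914*x^4 - 2.69880000000001*x^3 - 19.9662*x^2 + 49.0428*x + 14.6463)/(41.2164*x^4 + 58.1652*x^3 + 9.3501*x^2 - 7.8822*x + 0.7569)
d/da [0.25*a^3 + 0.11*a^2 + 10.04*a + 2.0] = 0.75*a^2 + 0.22*a + 10.04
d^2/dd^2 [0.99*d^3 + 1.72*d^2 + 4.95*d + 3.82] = 5.94*d + 3.44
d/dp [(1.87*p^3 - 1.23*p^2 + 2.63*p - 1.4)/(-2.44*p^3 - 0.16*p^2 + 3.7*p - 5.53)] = (1.77635683940025e-15*p^5 - 3.3004*p^4 + 26.6724*p^3 - 45.4015*p^2 + 13.1558*p - 9.3639)/(5.9536*p^6 + 0.7808*p^5 - 18.0304*p^4 + 25.8024*p^3 + 15.4596*p^2 - 40.922*p + 30.5809)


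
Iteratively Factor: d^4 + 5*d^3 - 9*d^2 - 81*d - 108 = (d + 3)*(d^3 + 2*d^2 - 15*d - 36) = (d + 3)^2*(d^2 - d - 12) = (d + 3)^3*(d - 4)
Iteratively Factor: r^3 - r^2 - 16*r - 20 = (r - 5)*(r^2 + 4*r + 4) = (r - 5)*(r + 2)*(r + 2)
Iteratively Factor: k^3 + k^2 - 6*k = (k + 3)*(k^2 - 2*k) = (k - 2)*(k + 3)*(k)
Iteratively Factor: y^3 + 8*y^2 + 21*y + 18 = (y + 3)*(y^2 + 5*y + 6) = (y + 2)*(y + 3)*(y + 3)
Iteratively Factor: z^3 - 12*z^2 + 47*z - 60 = (z - 4)*(z^2 - 8*z + 15) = (z - 5)*(z - 4)*(z - 3)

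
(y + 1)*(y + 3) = y^2 + 4*y + 3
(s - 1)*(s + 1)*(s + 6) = s^3 + 6*s^2 - s - 6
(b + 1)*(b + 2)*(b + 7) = b^3 + 10*b^2 + 23*b + 14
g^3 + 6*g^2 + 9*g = g*(g + 3)^2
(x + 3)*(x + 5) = x^2 + 8*x + 15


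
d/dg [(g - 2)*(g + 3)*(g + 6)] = g*(3*g + 14)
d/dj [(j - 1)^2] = 2*j - 2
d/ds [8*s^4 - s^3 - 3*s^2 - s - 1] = 32*s^3 - 3*s^2 - 6*s - 1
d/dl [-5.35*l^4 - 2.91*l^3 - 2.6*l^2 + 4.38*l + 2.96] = -21.4*l^3 - 8.73*l^2 - 5.2*l + 4.38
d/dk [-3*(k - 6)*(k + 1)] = 15 - 6*k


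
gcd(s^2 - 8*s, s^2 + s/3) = s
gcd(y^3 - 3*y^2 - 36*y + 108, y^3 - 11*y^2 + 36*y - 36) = y^2 - 9*y + 18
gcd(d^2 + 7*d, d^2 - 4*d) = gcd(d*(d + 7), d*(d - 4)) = d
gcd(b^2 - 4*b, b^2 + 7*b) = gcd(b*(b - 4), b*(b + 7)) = b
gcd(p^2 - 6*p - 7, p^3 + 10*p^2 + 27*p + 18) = p + 1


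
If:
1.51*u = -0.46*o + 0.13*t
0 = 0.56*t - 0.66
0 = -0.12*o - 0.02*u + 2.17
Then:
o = 19.03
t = 1.18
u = -5.70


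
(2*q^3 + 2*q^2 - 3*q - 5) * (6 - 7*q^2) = -14*q^5 - 14*q^4 + 33*q^3 + 47*q^2 - 18*q - 30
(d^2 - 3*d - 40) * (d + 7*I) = d^3 - 3*d^2 + 7*I*d^2 - 40*d - 21*I*d - 280*I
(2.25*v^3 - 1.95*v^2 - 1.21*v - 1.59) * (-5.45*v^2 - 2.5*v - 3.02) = -12.2625*v^5 + 5.0025*v^4 + 4.6745*v^3 + 17.5795*v^2 + 7.6292*v + 4.8018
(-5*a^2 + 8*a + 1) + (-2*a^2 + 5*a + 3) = -7*a^2 + 13*a + 4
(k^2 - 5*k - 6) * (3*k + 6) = 3*k^3 - 9*k^2 - 48*k - 36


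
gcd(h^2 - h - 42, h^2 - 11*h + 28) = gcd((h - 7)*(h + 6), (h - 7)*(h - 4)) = h - 7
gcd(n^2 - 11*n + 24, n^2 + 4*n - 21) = n - 3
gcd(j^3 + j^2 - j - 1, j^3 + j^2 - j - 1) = j^3 + j^2 - j - 1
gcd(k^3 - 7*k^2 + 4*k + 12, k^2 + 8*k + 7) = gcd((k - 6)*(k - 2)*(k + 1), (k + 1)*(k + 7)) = k + 1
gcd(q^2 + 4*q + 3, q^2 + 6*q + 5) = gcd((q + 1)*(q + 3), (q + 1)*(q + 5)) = q + 1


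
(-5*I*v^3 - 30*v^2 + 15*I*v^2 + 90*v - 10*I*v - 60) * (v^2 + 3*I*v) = -5*I*v^5 - 15*v^4 + 15*I*v^4 + 45*v^3 - 100*I*v^3 - 30*v^2 + 270*I*v^2 - 180*I*v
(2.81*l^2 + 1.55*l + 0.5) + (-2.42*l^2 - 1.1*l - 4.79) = 0.39*l^2 + 0.45*l - 4.29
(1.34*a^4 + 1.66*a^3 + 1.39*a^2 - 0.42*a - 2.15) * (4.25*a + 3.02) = 5.695*a^5 + 11.1018*a^4 + 10.9207*a^3 + 2.4128*a^2 - 10.4059*a - 6.493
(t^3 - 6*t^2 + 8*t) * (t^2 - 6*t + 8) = t^5 - 12*t^4 + 52*t^3 - 96*t^2 + 64*t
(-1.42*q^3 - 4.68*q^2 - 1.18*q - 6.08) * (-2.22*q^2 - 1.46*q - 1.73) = 3.1524*q^5 + 12.4628*q^4 + 11.909*q^3 + 23.3168*q^2 + 10.9182*q + 10.5184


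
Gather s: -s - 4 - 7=-s - 11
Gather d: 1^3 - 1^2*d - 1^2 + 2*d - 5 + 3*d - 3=4*d - 8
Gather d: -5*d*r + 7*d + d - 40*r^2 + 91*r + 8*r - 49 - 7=d*(8 - 5*r) - 40*r^2 + 99*r - 56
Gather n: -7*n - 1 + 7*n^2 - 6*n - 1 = 7*n^2 - 13*n - 2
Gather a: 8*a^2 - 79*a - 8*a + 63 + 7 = 8*a^2 - 87*a + 70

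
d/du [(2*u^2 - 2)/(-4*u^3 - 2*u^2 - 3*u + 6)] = 2*(4*u^4 - 15*u^2 + 8*u - 3)/(16*u^6 + 16*u^5 + 28*u^4 - 36*u^3 - 15*u^2 - 36*u + 36)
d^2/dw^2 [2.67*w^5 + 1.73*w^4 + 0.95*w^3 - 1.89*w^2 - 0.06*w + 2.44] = 53.4*w^3 + 20.76*w^2 + 5.7*w - 3.78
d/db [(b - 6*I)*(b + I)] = 2*b - 5*I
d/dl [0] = 0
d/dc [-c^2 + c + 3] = 1 - 2*c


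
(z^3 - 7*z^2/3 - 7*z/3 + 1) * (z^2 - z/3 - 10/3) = z^5 - 8*z^4/3 - 44*z^3/9 + 86*z^2/9 + 67*z/9 - 10/3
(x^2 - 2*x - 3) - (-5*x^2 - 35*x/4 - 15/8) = 6*x^2 + 27*x/4 - 9/8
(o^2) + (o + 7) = o^2 + o + 7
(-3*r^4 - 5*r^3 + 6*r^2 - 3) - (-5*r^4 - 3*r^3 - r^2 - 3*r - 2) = 2*r^4 - 2*r^3 + 7*r^2 + 3*r - 1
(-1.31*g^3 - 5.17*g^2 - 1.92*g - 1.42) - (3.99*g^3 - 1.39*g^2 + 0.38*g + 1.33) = -5.3*g^3 - 3.78*g^2 - 2.3*g - 2.75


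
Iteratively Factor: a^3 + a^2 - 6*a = (a - 2)*(a^2 + 3*a) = a*(a - 2)*(a + 3)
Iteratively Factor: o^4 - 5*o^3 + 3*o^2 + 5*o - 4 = (o - 4)*(o^3 - o^2 - o + 1) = (o - 4)*(o - 1)*(o^2 - 1) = (o - 4)*(o - 1)^2*(o + 1)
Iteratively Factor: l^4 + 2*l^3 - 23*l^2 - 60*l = (l + 4)*(l^3 - 2*l^2 - 15*l) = (l + 3)*(l + 4)*(l^2 - 5*l) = (l - 5)*(l + 3)*(l + 4)*(l)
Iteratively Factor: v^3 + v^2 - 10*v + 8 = (v + 4)*(v^2 - 3*v + 2) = (v - 2)*(v + 4)*(v - 1)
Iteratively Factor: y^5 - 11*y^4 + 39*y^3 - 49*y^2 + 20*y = (y - 4)*(y^4 - 7*y^3 + 11*y^2 - 5*y) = y*(y - 4)*(y^3 - 7*y^2 + 11*y - 5) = y*(y - 4)*(y - 1)*(y^2 - 6*y + 5) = y*(y - 5)*(y - 4)*(y - 1)*(y - 1)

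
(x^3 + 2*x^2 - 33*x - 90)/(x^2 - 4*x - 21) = (x^2 - x - 30)/(x - 7)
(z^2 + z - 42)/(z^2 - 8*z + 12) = (z + 7)/(z - 2)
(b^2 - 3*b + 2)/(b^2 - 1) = (b - 2)/(b + 1)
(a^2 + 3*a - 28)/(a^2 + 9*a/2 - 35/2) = 2*(a - 4)/(2*a - 5)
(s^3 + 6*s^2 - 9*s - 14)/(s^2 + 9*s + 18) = (s^3 + 6*s^2 - 9*s - 14)/(s^2 + 9*s + 18)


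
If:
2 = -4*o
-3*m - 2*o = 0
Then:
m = 1/3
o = -1/2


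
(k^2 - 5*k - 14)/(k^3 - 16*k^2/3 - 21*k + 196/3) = 3*(k + 2)/(3*k^2 + 5*k - 28)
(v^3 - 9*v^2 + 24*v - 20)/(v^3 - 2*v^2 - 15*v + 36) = (v^3 - 9*v^2 + 24*v - 20)/(v^3 - 2*v^2 - 15*v + 36)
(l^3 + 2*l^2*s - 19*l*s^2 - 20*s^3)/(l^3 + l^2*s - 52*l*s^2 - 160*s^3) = (-l^2 + 3*l*s + 4*s^2)/(-l^2 + 4*l*s + 32*s^2)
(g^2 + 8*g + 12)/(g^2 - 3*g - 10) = (g + 6)/(g - 5)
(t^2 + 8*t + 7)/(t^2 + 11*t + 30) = (t^2 + 8*t + 7)/(t^2 + 11*t + 30)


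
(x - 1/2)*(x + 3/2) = x^2 + x - 3/4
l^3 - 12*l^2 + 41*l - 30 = (l - 6)*(l - 5)*(l - 1)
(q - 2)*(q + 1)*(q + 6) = q^3 + 5*q^2 - 8*q - 12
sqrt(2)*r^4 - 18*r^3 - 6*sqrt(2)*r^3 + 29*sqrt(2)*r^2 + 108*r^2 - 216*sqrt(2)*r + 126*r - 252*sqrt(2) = (r - 7)*(r - 6*sqrt(2))*(r - 3*sqrt(2))*(sqrt(2)*r + sqrt(2))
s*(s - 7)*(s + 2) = s^3 - 5*s^2 - 14*s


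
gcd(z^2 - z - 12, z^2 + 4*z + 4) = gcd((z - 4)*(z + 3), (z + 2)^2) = 1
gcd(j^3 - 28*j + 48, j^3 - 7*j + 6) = j - 2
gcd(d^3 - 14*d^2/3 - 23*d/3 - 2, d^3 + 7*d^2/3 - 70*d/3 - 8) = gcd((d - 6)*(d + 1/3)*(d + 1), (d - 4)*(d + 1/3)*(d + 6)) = d + 1/3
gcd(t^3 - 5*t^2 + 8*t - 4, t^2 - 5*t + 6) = t - 2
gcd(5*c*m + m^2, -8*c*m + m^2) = m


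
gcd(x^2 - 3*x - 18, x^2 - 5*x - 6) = x - 6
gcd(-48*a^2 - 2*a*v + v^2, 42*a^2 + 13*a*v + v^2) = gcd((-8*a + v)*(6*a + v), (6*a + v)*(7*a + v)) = 6*a + v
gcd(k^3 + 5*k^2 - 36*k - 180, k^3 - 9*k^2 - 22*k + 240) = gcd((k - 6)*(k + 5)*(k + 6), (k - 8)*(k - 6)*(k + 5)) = k^2 - k - 30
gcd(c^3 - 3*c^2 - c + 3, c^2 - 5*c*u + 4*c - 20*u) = 1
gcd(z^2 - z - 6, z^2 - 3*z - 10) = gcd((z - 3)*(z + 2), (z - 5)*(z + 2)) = z + 2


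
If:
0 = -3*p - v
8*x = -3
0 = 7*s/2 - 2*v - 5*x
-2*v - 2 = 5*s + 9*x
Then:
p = -227/816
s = -1/17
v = 227/272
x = -3/8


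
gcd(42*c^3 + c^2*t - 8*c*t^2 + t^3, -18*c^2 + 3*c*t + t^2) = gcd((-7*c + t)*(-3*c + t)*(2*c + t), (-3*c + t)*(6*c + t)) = -3*c + t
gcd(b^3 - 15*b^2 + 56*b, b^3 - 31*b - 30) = 1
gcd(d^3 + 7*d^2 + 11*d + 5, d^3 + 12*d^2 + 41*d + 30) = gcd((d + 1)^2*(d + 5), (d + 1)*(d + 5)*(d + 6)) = d^2 + 6*d + 5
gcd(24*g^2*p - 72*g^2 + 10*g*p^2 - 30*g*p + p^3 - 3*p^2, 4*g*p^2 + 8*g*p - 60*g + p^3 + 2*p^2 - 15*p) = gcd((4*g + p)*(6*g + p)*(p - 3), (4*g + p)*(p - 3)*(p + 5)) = 4*g*p - 12*g + p^2 - 3*p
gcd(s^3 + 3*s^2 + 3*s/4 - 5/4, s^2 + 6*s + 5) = s + 1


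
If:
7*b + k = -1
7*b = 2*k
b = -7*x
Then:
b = -2/21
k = -1/3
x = 2/147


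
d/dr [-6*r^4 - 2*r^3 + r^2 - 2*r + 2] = -24*r^3 - 6*r^2 + 2*r - 2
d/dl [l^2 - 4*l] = 2*l - 4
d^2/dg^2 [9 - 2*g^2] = -4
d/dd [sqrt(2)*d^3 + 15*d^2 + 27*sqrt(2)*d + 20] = 3*sqrt(2)*d^2 + 30*d + 27*sqrt(2)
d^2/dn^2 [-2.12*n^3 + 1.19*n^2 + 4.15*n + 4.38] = 2.38 - 12.72*n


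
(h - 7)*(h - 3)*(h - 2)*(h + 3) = h^4 - 9*h^3 + 5*h^2 + 81*h - 126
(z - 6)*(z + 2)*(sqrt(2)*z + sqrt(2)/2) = sqrt(2)*z^3 - 7*sqrt(2)*z^2/2 - 14*sqrt(2)*z - 6*sqrt(2)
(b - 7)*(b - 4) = b^2 - 11*b + 28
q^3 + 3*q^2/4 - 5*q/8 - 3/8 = (q - 3/4)*(q + 1/2)*(q + 1)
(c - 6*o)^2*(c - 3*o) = c^3 - 15*c^2*o + 72*c*o^2 - 108*o^3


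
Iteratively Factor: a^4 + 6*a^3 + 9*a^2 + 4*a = (a + 4)*(a^3 + 2*a^2 + a) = (a + 1)*(a + 4)*(a^2 + a) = (a + 1)^2*(a + 4)*(a)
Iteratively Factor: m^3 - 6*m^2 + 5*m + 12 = (m + 1)*(m^2 - 7*m + 12) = (m - 4)*(m + 1)*(m - 3)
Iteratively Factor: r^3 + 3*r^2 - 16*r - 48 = (r - 4)*(r^2 + 7*r + 12) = (r - 4)*(r + 4)*(r + 3)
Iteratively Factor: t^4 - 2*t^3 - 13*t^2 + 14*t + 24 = (t + 1)*(t^3 - 3*t^2 - 10*t + 24) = (t - 2)*(t + 1)*(t^2 - t - 12) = (t - 2)*(t + 1)*(t + 3)*(t - 4)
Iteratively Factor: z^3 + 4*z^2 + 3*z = (z)*(z^2 + 4*z + 3) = z*(z + 1)*(z + 3)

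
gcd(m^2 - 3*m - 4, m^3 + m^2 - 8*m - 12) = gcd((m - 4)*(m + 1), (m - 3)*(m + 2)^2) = 1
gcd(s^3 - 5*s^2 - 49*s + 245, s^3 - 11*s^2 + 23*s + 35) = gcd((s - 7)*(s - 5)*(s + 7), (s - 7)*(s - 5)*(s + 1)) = s^2 - 12*s + 35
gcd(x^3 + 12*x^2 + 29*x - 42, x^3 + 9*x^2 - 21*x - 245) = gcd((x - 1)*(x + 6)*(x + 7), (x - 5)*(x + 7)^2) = x + 7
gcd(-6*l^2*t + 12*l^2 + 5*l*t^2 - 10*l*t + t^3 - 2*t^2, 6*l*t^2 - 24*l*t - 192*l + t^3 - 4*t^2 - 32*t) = 6*l + t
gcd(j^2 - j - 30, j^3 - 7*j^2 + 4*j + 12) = j - 6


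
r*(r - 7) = r^2 - 7*r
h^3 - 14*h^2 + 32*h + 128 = (h - 8)^2*(h + 2)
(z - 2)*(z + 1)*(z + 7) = z^3 + 6*z^2 - 9*z - 14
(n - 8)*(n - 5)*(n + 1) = n^3 - 12*n^2 + 27*n + 40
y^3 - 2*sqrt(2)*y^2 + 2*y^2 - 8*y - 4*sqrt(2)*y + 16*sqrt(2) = (y - 2)*(y + 4)*(y - 2*sqrt(2))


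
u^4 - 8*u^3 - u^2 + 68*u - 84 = (u - 7)*(u - 2)^2*(u + 3)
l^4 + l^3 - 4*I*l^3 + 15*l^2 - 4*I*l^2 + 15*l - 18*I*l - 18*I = (l + 1)*(l - 6*I)*(l - I)*(l + 3*I)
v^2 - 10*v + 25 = (v - 5)^2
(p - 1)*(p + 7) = p^2 + 6*p - 7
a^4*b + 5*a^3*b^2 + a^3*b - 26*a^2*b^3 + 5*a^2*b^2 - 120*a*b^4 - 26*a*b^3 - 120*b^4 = (a - 5*b)*(a + 4*b)*(a + 6*b)*(a*b + b)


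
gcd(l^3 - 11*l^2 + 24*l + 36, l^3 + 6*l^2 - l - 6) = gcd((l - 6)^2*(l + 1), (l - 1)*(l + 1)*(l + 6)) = l + 1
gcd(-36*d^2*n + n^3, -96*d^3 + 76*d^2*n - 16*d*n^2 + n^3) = 6*d - n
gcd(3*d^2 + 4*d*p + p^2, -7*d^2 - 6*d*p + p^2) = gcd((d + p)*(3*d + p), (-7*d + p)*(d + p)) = d + p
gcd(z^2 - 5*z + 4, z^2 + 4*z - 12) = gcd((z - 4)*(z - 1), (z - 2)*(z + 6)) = 1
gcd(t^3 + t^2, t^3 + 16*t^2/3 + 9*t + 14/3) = t + 1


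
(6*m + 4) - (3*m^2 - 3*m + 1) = -3*m^2 + 9*m + 3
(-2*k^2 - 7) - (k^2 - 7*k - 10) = -3*k^2 + 7*k + 3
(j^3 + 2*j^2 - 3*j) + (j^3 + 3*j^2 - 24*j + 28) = 2*j^3 + 5*j^2 - 27*j + 28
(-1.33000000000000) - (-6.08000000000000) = 4.75000000000000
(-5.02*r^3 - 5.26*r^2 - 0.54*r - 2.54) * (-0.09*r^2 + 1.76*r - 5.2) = 0.4518*r^5 - 8.3618*r^4 + 16.895*r^3 + 26.6302*r^2 - 1.6624*r + 13.208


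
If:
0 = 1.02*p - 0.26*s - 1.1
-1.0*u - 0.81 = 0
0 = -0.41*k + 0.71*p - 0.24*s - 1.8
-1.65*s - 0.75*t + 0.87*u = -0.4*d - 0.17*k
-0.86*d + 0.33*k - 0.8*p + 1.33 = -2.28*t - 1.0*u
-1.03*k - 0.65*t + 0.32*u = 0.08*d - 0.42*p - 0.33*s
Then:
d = 6.92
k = -2.46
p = 0.98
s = -0.40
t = 3.08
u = -0.81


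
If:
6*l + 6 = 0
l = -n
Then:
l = -1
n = 1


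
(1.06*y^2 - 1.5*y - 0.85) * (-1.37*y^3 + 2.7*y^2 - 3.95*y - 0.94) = -1.4522*y^5 + 4.917*y^4 - 7.0725*y^3 + 2.6336*y^2 + 4.7675*y + 0.799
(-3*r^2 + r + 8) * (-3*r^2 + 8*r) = 9*r^4 - 27*r^3 - 16*r^2 + 64*r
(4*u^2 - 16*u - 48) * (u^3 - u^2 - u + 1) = 4*u^5 - 20*u^4 - 36*u^3 + 68*u^2 + 32*u - 48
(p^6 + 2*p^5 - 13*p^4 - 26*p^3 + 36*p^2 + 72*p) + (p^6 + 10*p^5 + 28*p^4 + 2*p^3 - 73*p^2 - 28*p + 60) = 2*p^6 + 12*p^5 + 15*p^4 - 24*p^3 - 37*p^2 + 44*p + 60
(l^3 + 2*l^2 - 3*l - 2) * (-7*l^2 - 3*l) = -7*l^5 - 17*l^4 + 15*l^3 + 23*l^2 + 6*l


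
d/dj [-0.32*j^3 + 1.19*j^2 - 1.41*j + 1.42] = -0.96*j^2 + 2.38*j - 1.41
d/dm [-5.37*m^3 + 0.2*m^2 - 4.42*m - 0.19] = -16.11*m^2 + 0.4*m - 4.42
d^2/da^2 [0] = 0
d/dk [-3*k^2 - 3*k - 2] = -6*k - 3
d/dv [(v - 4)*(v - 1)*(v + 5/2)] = 3*v^2 - 5*v - 17/2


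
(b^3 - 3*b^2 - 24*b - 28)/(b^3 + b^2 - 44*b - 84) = (b + 2)/(b + 6)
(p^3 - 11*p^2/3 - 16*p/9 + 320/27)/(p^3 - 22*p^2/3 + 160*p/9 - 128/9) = (p + 5/3)/(p - 2)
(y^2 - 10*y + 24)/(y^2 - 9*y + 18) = (y - 4)/(y - 3)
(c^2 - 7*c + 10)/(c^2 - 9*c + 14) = (c - 5)/(c - 7)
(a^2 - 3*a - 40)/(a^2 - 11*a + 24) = (a + 5)/(a - 3)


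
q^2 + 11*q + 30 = (q + 5)*(q + 6)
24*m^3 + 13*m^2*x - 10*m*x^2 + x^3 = (-8*m + x)*(-3*m + x)*(m + x)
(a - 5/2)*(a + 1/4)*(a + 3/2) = a^3 - 3*a^2/4 - 4*a - 15/16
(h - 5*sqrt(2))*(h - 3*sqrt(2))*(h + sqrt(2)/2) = h^3 - 15*sqrt(2)*h^2/2 + 22*h + 15*sqrt(2)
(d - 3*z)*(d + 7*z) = d^2 + 4*d*z - 21*z^2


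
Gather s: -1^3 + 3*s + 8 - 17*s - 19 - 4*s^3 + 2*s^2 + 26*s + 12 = -4*s^3 + 2*s^2 + 12*s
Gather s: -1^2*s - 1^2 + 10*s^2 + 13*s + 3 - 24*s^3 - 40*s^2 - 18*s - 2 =-24*s^3 - 30*s^2 - 6*s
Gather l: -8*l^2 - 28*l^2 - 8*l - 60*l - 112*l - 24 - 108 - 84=-36*l^2 - 180*l - 216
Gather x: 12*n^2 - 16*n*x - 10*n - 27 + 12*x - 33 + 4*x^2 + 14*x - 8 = 12*n^2 - 10*n + 4*x^2 + x*(26 - 16*n) - 68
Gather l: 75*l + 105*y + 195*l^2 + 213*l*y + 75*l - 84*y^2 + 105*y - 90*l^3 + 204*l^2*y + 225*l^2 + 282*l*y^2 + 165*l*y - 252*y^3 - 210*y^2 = -90*l^3 + l^2*(204*y + 420) + l*(282*y^2 + 378*y + 150) - 252*y^3 - 294*y^2 + 210*y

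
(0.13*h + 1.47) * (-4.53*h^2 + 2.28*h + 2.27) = -0.5889*h^3 - 6.3627*h^2 + 3.6467*h + 3.3369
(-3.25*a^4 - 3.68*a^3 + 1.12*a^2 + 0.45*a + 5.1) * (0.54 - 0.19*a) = 0.6175*a^5 - 1.0558*a^4 - 2.2*a^3 + 0.5193*a^2 - 0.726*a + 2.754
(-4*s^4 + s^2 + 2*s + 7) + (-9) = -4*s^4 + s^2 + 2*s - 2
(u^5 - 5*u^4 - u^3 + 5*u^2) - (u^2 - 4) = u^5 - 5*u^4 - u^3 + 4*u^2 + 4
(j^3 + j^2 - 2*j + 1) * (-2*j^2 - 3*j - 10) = -2*j^5 - 5*j^4 - 9*j^3 - 6*j^2 + 17*j - 10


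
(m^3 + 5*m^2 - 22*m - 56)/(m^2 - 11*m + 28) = (m^2 + 9*m + 14)/(m - 7)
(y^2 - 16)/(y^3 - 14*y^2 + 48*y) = (y^2 - 16)/(y*(y^2 - 14*y + 48))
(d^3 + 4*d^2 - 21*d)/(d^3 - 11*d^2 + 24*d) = (d + 7)/(d - 8)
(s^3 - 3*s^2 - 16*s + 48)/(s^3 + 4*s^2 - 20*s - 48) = (s^2 + s - 12)/(s^2 + 8*s + 12)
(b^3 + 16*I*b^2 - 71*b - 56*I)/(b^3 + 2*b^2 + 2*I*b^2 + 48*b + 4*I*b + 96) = (b^2 + 8*I*b - 7)/(b^2 + b*(2 - 6*I) - 12*I)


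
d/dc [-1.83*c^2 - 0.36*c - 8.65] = -3.66*c - 0.36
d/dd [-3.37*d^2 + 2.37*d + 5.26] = 2.37 - 6.74*d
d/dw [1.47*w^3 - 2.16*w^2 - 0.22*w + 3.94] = 4.41*w^2 - 4.32*w - 0.22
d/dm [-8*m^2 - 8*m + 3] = -16*m - 8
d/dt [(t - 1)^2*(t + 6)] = (t - 1)*(3*t + 11)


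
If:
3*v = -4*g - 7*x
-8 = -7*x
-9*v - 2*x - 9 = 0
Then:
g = -89/84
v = -79/63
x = 8/7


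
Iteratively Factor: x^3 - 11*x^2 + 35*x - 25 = (x - 5)*(x^2 - 6*x + 5) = (x - 5)*(x - 1)*(x - 5)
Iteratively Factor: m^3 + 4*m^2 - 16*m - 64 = (m + 4)*(m^2 - 16) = (m - 4)*(m + 4)*(m + 4)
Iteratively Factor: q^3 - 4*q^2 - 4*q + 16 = (q + 2)*(q^2 - 6*q + 8) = (q - 4)*(q + 2)*(q - 2)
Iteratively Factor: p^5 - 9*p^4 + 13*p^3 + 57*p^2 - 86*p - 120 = (p + 2)*(p^4 - 11*p^3 + 35*p^2 - 13*p - 60) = (p - 5)*(p + 2)*(p^3 - 6*p^2 + 5*p + 12) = (p - 5)*(p + 1)*(p + 2)*(p^2 - 7*p + 12) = (p - 5)*(p - 4)*(p + 1)*(p + 2)*(p - 3)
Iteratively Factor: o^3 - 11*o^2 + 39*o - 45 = (o - 3)*(o^2 - 8*o + 15) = (o - 3)^2*(o - 5)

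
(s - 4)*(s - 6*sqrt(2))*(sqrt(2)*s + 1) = sqrt(2)*s^3 - 11*s^2 - 4*sqrt(2)*s^2 - 6*sqrt(2)*s + 44*s + 24*sqrt(2)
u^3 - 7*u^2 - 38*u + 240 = (u - 8)*(u - 5)*(u + 6)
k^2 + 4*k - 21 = (k - 3)*(k + 7)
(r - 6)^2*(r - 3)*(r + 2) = r^4 - 13*r^3 + 42*r^2 + 36*r - 216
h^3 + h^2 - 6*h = h*(h - 2)*(h + 3)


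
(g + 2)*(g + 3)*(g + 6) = g^3 + 11*g^2 + 36*g + 36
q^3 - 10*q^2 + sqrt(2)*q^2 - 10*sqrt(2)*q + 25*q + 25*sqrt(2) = (q - 5)^2*(q + sqrt(2))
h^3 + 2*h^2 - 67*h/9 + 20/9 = (h - 5/3)*(h - 1/3)*(h + 4)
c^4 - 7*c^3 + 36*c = c*(c - 6)*(c - 3)*(c + 2)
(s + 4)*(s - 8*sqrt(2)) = s^2 - 8*sqrt(2)*s + 4*s - 32*sqrt(2)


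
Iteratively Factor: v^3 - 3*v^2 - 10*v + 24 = (v - 2)*(v^2 - v - 12) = (v - 2)*(v + 3)*(v - 4)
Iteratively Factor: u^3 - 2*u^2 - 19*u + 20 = (u - 1)*(u^2 - u - 20) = (u - 1)*(u + 4)*(u - 5)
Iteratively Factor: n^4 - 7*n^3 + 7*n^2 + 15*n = (n - 5)*(n^3 - 2*n^2 - 3*n) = (n - 5)*(n - 3)*(n^2 + n) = (n - 5)*(n - 3)*(n + 1)*(n)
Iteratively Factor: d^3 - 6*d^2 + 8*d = (d - 2)*(d^2 - 4*d) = d*(d - 2)*(d - 4)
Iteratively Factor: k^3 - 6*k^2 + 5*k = (k - 5)*(k^2 - k) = k*(k - 5)*(k - 1)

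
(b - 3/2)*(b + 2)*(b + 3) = b^3 + 7*b^2/2 - 3*b/2 - 9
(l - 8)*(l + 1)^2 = l^3 - 6*l^2 - 15*l - 8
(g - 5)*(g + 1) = g^2 - 4*g - 5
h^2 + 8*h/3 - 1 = (h - 1/3)*(h + 3)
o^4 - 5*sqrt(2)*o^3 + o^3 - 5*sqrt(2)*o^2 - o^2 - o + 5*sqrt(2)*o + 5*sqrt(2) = (o - 1)*(o + 1)^2*(o - 5*sqrt(2))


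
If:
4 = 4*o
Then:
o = 1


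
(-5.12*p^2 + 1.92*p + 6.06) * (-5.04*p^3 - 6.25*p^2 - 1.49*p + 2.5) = 25.8048*p^5 + 22.3232*p^4 - 34.9136*p^3 - 53.5358*p^2 - 4.2294*p + 15.15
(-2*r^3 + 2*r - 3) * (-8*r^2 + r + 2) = 16*r^5 - 2*r^4 - 20*r^3 + 26*r^2 + r - 6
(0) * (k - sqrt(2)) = 0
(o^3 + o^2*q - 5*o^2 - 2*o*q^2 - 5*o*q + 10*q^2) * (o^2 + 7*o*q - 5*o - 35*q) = o^5 + 8*o^4*q - 10*o^4 + 5*o^3*q^2 - 80*o^3*q + 25*o^3 - 14*o^2*q^3 - 50*o^2*q^2 + 200*o^2*q + 140*o*q^3 + 125*o*q^2 - 350*q^3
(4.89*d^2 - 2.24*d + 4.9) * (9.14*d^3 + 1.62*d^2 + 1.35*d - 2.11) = 44.6946*d^5 - 12.5518*d^4 + 47.7587*d^3 - 5.4039*d^2 + 11.3414*d - 10.339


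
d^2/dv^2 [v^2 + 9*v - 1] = 2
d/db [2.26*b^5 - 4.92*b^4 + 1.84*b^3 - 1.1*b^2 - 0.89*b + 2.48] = 11.3*b^4 - 19.68*b^3 + 5.52*b^2 - 2.2*b - 0.89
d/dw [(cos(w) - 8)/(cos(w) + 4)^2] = (cos(w) - 20)*sin(w)/(cos(w) + 4)^3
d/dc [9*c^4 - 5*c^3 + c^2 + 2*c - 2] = 36*c^3 - 15*c^2 + 2*c + 2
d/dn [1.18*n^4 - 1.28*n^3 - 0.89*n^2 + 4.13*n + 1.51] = 4.72*n^3 - 3.84*n^2 - 1.78*n + 4.13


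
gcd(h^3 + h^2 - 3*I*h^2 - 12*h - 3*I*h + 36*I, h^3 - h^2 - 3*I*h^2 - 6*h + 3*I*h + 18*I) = h^2 + h*(-3 - 3*I) + 9*I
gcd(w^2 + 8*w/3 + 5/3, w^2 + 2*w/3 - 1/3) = w + 1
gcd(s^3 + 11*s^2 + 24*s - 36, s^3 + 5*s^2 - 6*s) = s^2 + 5*s - 6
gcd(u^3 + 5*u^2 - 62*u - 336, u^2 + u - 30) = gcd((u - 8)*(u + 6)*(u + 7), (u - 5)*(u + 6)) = u + 6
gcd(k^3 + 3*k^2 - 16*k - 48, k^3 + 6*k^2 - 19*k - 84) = k^2 - k - 12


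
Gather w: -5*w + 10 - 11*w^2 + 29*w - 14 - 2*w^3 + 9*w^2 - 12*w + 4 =-2*w^3 - 2*w^2 + 12*w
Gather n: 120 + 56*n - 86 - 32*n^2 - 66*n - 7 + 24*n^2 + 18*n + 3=-8*n^2 + 8*n + 30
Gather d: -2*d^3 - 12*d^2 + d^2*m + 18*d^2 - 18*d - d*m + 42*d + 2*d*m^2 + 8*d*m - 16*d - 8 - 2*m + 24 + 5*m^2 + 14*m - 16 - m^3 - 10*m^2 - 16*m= -2*d^3 + d^2*(m + 6) + d*(2*m^2 + 7*m + 8) - m^3 - 5*m^2 - 4*m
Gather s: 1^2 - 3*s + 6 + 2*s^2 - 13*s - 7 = 2*s^2 - 16*s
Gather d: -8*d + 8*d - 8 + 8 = 0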